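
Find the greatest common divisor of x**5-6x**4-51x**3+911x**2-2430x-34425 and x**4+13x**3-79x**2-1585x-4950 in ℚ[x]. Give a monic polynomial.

x**2+14x+45

Repeated division with remainder:
  x**5-6x**4-51x**3+911x**2-2430x-34425 = (x-19)(x**4+13x**3-79x**2-1585x-4950) + (275x**3+995x**2-27595x-128475)
  x**4+13x**3-79x**2-1585x-4950 = ((1/275)x+516/15125)(275x**3+995x**2-27595x-128475) + (-(38114/3025)x**2-(533596/3025)x-343026/605)
  275x**3+995x**2-27595x-128475 = (-(831875/38114)x+8636375/38114)(-(38114/3025)x**2-(533596/3025)x-343026/605) + (0)
Last nonzero remainder: -(38114/3025)x**2-(533596/3025)x-343026/605. Dividing through by -38114/3025 gives the monic gcd x**2+14x+45.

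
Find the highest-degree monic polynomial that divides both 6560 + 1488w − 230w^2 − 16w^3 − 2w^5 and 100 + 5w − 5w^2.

−20 − w + w^2

By polynomial division,
  −2w^5 − 16w^3 − 230w^2 + 1488w + 6560 = ((2/5)w^3 + (2/5)w^2 + (58/5)w + 328/5)(−5w^2 + 5w + 100) + (0)
Last nonzero remainder: −5w^2 + 5w + 100. Dividing through by −5 gives the monic gcd w^2 − w − 20.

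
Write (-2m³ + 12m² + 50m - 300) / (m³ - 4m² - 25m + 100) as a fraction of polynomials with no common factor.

(-2m + 12)/(m - 4)

Repeated division with remainder:
  -2m³ + 12m² + 50m - 300 = (-2)(m³ - 4m² - 25m + 100) + (4m² - 100)
  m³ - 4m² - 25m + 100 = ((1/4)m - 1)(4m² - 100) + (0)
Last nonzero remainder: 4m² - 100. Dividing through by 4 gives the monic gcd m² - 25.
Cancel m² - 25 from numerator and denominator to get the reduced form.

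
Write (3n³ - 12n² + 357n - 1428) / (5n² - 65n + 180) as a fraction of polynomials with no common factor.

(3n² + 357)/(5n - 45)

Euclidean algorithm in ℚ[n]:
  3n³ - 12n² + 357n - 1428 = ((3/5)n + 27/5)(5n² - 65n + 180) + (600n - 2400)
  5n² - 65n + 180 = ((1/120)n - 3/40)(600n - 2400) + (0)
Last nonzero remainder: 600n - 2400. Dividing through by 600 gives the monic gcd n - 4.
Cancel n - 4 from numerator and denominator to get the reduced form.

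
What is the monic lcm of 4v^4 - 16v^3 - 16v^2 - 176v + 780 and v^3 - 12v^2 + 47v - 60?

Repeated division with remainder:
  4v^4 - 16v^3 - 16v^2 - 176v + 780 = (4v + 32)(v^3 - 12v^2 + 47v - 60) + (180v^2 - 1440v + 2700)
  v^3 - 12v^2 + 47v - 60 = ((1/180)v - 1/45)(180v^2 - 1440v + 2700) + (0)
Last nonzero remainder: 180v^2 - 1440v + 2700. Dividing through by 180 gives the monic gcd v^2 - 8v + 15.
Then lcm(f, g) = f·g / gcd(f, g); expanding and making the result monic gives the answer.

v^5 - 8v^4 + 12v^3 - 28v^2 + 371v - 780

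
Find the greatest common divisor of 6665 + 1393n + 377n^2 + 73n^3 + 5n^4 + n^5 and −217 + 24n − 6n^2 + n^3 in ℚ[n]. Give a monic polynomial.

31 + n + n^2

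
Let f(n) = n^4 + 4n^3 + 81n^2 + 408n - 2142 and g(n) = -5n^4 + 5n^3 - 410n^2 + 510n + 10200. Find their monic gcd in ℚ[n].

n^2 + 102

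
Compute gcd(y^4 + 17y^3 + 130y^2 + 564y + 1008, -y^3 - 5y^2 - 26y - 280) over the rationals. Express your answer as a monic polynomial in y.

y + 7

Apply the Euclidean algorithm:
  y^4 + 17y^3 + 130y^2 + 564y + 1008 = (-y - 12)(-y^3 - 5y^2 - 26y - 280) + (44y^2 - 28y - 2352)
  -y^3 - 5y^2 - 26y - 280 = (-(1/44)y - 31/242)(44y^2 - 28y - 2352) + (-(10048/121)y - 70336/121)
  44y^2 - 28y - 2352 = (-(1331/2512)y + 2541/628)(-(10048/121)y - 70336/121) + (0)
Last nonzero remainder: -(10048/121)y - 70336/121. Dividing through by -10048/121 gives the monic gcd y + 7.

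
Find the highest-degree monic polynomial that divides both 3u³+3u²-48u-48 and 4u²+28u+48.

By polynomial division,
  3u³+3u²-48u-48 = ((3/4)u-9/2)(4u²+28u+48) + (42u+168)
  4u²+28u+48 = ((2/21)u+2/7)(42u+168) + (0)
Last nonzero remainder: 42u+168. Dividing through by 42 gives the monic gcd u+4.

u+4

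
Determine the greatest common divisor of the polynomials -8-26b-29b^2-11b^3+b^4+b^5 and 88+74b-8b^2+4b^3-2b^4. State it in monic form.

By polynomial division,
  b^5+b^4-11b^3-29b^2-26b-8 = (-(1/2)b-3/2)(-2b^4+4b^3-8b^2+74b+88) + (-9b^3-4b^2+129b+124)
  -2b^4+4b^3-8b^2+74b+88 = ((2/9)b-44/81)(-9b^3-4b^2+129b+124) + (-(3146/81)b^2+(3146/27)b+12584/81)
  -9b^3-4b^2+129b+124 = ((729/3146)b+2511/3146)(-(3146/81)b^2+(3146/27)b+12584/81) + (0)
Last nonzero remainder: -(3146/81)b^2+(3146/27)b+12584/81. Dividing through by -3146/81 gives the monic gcd b^2-3b-4.

-4-3b+b^2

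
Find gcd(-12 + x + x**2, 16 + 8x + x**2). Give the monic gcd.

4 + x

Apply the Euclidean algorithm:
  x**2 + x - 12 = (x**2 + 8x + 16) + (-7x - 28)
  x**2 + 8x + 16 = (-(1/7)x - 4/7)(-7x - 28) + (0)
Last nonzero remainder: -7x - 28. Dividing through by -7 gives the monic gcd x + 4.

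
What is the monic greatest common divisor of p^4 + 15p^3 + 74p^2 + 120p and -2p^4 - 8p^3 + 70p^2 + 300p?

Apply the Euclidean algorithm:
  p^4 + 15p^3 + 74p^2 + 120p = (-1/2)(-2p^4 - 8p^3 + 70p^2 + 300p) + (11p^3 + 109p^2 + 270p)
  -2p^4 - 8p^3 + 70p^2 + 300p = (-(2/11)p + 130/121)(11p^3 + 109p^2 + 270p) + ((240/121)p^2 + (1200/121)p)
  11p^3 + 109p^2 + 270p = ((1331/240)p + 1089/40)((240/121)p^2 + (1200/121)p) + (0)
Last nonzero remainder: (240/121)p^2 + (1200/121)p. Dividing through by 240/121 gives the monic gcd p^2 + 5p.

p^2 + 5p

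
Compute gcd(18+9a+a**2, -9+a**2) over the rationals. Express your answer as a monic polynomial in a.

3+a

Apply the Euclidean algorithm:
  a**2+9a+18 = (a**2-9) + (9a+27)
  a**2-9 = ((1/9)a-1/3)(9a+27) + (0)
Last nonzero remainder: 9a+27. Dividing through by 9 gives the monic gcd a+3.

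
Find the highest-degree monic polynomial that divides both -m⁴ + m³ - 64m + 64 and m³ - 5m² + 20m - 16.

m³ - 5m² + 20m - 16

By polynomial division,
  -m⁴ + m³ - 64m + 64 = (-m - 4)(m³ - 5m² + 20m - 16) + (0)
The last nonzero remainder m³ - 5m² + 20m - 16 is already monic.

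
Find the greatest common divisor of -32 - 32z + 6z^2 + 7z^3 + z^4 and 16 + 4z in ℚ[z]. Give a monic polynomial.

By polynomial division,
  z^4 + 7z^3 + 6z^2 - 32z - 32 = ((1/4)z^3 + (3/4)z^2 - (3/2)z - 2)(4z + 16) + (0)
Last nonzero remainder: 4z + 16. Dividing through by 4 gives the monic gcd z + 4.

4 + z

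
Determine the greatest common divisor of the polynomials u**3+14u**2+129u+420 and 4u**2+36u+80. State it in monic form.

u+5

Euclidean algorithm in ℚ[u]:
  u**3+14u**2+129u+420 = ((1/4)u+5/4)(4u**2+36u+80) + (64u+320)
  4u**2+36u+80 = ((1/16)u+1/4)(64u+320) + (0)
Last nonzero remainder: 64u+320. Dividing through by 64 gives the monic gcd u+5.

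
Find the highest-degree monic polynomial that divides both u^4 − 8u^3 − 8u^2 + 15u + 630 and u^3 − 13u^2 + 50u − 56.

Apply the Euclidean algorithm:
  u^4 − 8u^3 − 8u^2 + 15u + 630 = (u + 5)(u^3 − 13u^2 + 50u − 56) + (7u^2 − 179u + 910)
  u^3 − 13u^2 + 50u − 56 = ((1/7)u + 88/49)(7u^2 − 179u + 910) + ((11832/49)u − 11832/7)
  7u^2 − 179u + 910 = ((343/11832)u − 3185/5916)((11832/49)u − 11832/7) + (0)
Last nonzero remainder: (11832/49)u − 11832/7. Dividing through by 11832/49 gives the monic gcd u − 7.

u − 7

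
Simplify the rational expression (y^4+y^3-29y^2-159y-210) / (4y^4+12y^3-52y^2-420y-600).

(y-7)/(4y-20)

Repeated division with remainder:
  y^4+y^3-29y^2-159y-210 = (1/4)(4y^4+12y^3-52y^2-420y-600) + (-2y^3-16y^2-54y-60)
  4y^4+12y^3-52y^2-420y-600 = (-2y+10)(-2y^3-16y^2-54y-60) + (0)
Last nonzero remainder: -2y^3-16y^2-54y-60. Dividing through by -2 gives the monic gcd y^3+8y^2+27y+30.
Cancel y^3+8y^2+27y+30 from numerator and denominator to get the reduced form.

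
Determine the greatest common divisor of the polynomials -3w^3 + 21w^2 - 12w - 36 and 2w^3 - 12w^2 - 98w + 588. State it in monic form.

w - 6

Euclidean algorithm in ℚ[w]:
  -3w^3 + 21w^2 - 12w - 36 = (-3/2)(2w^3 - 12w^2 - 98w + 588) + (3w^2 - 159w + 846)
  2w^3 - 12w^2 - 98w + 588 = ((2/3)w + 94/3)(3w^2 - 159w + 846) + (4320w - 25920)
  3w^2 - 159w + 846 = ((1/1440)w - 47/1440)(4320w - 25920) + (0)
Last nonzero remainder: 4320w - 25920. Dividing through by 4320 gives the monic gcd w - 6.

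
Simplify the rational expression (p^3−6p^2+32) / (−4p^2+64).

(−p^2+2p+8)/(4p+16)

Apply the Euclidean algorithm:
  p^3−6p^2+32 = (−(1/4)p+3/2)(−4p^2+64) + (16p−64)
  −4p^2+64 = (−(1/4)p−1)(16p−64) + (0)
Last nonzero remainder: 16p−64. Dividing through by 16 gives the monic gcd p−4.
Cancel p−4 from numerator and denominator to get the reduced form.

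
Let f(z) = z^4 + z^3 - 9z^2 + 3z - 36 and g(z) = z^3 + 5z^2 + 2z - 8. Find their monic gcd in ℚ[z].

Repeated division with remainder:
  z^4 + z^3 - 9z^2 + 3z - 36 = (z - 4)(z^3 + 5z^2 + 2z - 8) + (9z^2 + 19z - 68)
  z^3 + 5z^2 + 2z - 8 = ((1/9)z + 26/81)(9z^2 + 19z - 68) + ((280/81)z + 1120/81)
  9z^2 + 19z - 68 = ((729/280)z - 1377/280)((280/81)z + 1120/81) + (0)
Last nonzero remainder: (280/81)z + 1120/81. Dividing through by 280/81 gives the monic gcd z + 4.

z + 4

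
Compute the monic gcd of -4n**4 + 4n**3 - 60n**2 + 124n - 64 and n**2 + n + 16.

n**2 + n + 16

Apply the Euclidean algorithm:
  -4n**4 + 4n**3 - 60n**2 + 124n - 64 = (-4n**2 + 8n - 4)(n**2 + n + 16) + (0)
The last nonzero remainder n**2 + n + 16 is already monic.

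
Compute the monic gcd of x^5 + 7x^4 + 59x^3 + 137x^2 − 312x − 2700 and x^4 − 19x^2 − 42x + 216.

x^3 + 4x^2 − 3x − 54

Repeated division with remainder:
  x^5 + 7x^4 + 59x^3 + 137x^2 − 312x − 2700 = (x + 7)(x^4 − 19x^2 − 42x + 216) + (78x^3 + 312x^2 − 234x − 4212)
  x^4 − 19x^2 − 42x + 216 = ((1/78)x − 2/39)(78x^3 + 312x^2 − 234x − 4212) + (0)
Last nonzero remainder: 78x^3 + 312x^2 − 234x − 4212. Dividing through by 78 gives the monic gcd x^3 + 4x^2 − 3x − 54.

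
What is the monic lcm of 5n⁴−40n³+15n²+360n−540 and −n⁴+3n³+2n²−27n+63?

n⁶−11n⁵+34n⁴+7n³−303n²+828n−756

Euclidean algorithm in ℚ[n]:
  5n⁴−40n³+15n²+360n−540 = (−5)(−n⁴+3n³+2n²−27n+63) + (−25n³+25n²+225n−225)
  −n⁴+3n³+2n²−27n+63 = ((1/25)n−2/25)(−25n³+25n²+225n−225) + (−5n²+45)
  −25n³+25n²+225n−225 = (5n−5)(−5n²+45) + (0)
Last nonzero remainder: −5n²+45. Dividing through by −5 gives the monic gcd n²−9.
Then lcm(f, g) = f·g / gcd(f, g); expanding and making the result monic gives the answer.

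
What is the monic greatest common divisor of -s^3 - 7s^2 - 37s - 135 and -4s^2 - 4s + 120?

1

Euclidean algorithm in ℚ[s]:
  -s^3 - 7s^2 - 37s - 135 = ((1/4)s + 3/2)(-4s^2 - 4s + 120) + (-61s - 315)
  -4s^2 - 4s + 120 = ((4/61)s - 1016/3721)(-61s - 315) + (126480/3721)
  -61s - 315 = (-(226981/126480)s - 78141/8432)(126480/3721) + (0)
The last nonzero remainder is the constant 126480/3721, so the polynomials are coprime and gcd = 1.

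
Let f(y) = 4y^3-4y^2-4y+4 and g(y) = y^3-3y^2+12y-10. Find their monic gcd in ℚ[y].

y-1

Repeated division with remainder:
  4y^3-4y^2-4y+4 = (4)(y^3-3y^2+12y-10) + (8y^2-52y+44)
  y^3-3y^2+12y-10 = ((1/8)y+7/16)(8y^2-52y+44) + ((117/4)y-117/4)
  8y^2-52y+44 = ((32/117)y-176/117)((117/4)y-117/4) + (0)
Last nonzero remainder: (117/4)y-117/4. Dividing through by 117/4 gives the monic gcd y-1.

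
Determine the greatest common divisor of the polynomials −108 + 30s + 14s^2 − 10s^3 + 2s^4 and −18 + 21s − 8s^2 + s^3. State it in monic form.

Repeated division with remainder:
  2s^4 − 10s^3 + 14s^2 + 30s − 108 = (2s + 6)(s^3 − 8s^2 + 21s − 18) + (20s^2 − 60s)
  s^3 − 8s^2 + 21s − 18 = ((1/20)s − 1/4)(20s^2 − 60s) + (6s − 18)
  20s^2 − 60s = ((10/3)s)(6s − 18) + (0)
Last nonzero remainder: 6s − 18. Dividing through by 6 gives the monic gcd s − 3.

−3 + s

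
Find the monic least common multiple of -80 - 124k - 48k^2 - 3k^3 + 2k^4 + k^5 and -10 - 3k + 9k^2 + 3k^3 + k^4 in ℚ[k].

Euclidean algorithm in ℚ[k]:
  k^5 + 2k^4 - 3k^3 - 48k^2 - 124k - 80 = (k - 1)(k^4 + 3k^3 + 9k^2 - 3k - 10) + (-9k^3 - 36k^2 - 117k - 90)
  k^4 + 3k^3 + 9k^2 - 3k - 10 = (-(1/9)k + 1/9)(-9k^3 - 36k^2 - 117k - 90) + (0)
Last nonzero remainder: -9k^3 - 36k^2 - 117k - 90. Dividing through by -9 gives the monic gcd k^3 + 4k^2 + 13k + 10.
Then lcm(f, g) = f·g / gcd(f, g); expanding and making the result monic gives the answer.

80 + 44k - 76k^2 - 45k^3 - 5k^4 + k^5 + k^6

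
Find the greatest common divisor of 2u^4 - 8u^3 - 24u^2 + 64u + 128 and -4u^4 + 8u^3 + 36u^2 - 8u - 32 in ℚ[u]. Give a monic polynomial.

Apply the Euclidean algorithm:
  2u^4 - 8u^3 - 24u^2 + 64u + 128 = (-1/2)(-4u^4 + 8u^3 + 36u^2 - 8u - 32) + (-4u^3 - 6u^2 + 60u + 112)
  -4u^4 + 8u^3 + 36u^2 - 8u - 32 = (u - 7/2)(-4u^3 - 6u^2 + 60u + 112) + (-45u^2 + 90u + 360)
  -4u^3 - 6u^2 + 60u + 112 = ((4/45)u + 14/45)(-45u^2 + 90u + 360) + (0)
Last nonzero remainder: -45u^2 + 90u + 360. Dividing through by -45 gives the monic gcd u^2 - 2u - 8.

u^2 - 2u - 8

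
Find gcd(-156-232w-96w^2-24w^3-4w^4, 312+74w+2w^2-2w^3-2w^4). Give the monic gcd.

39+19w+5w^2+w^3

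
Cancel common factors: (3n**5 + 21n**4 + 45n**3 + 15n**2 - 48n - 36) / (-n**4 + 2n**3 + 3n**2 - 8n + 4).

Euclidean algorithm in ℚ[n]:
  3n**5 + 21n**4 + 45n**3 + 15n**2 - 48n - 36 = (-3n - 27)(-n**4 + 2n**3 + 3n**2 - 8n + 4) + (108n**3 + 72n**2 - 252n + 72)
  -n**4 + 2n**3 + 3n**2 - 8n + 4 = (-(1/108)n + 2/81)(108n**3 + 72n**2 - 252n + 72) + (-(10/9)n**2 - (10/9)n + 20/9)
  108n**3 + 72n**2 - 252n + 72 = (-(486/5)n + 162/5)(-(10/9)n**2 - (10/9)n + 20/9) + (0)
Last nonzero remainder: -(10/9)n**2 - (10/9)n + 20/9. Dividing through by -10/9 gives the monic gcd n**2 + n - 2.
Cancel n**2 + n - 2 from numerator and denominator to get the reduced form.

(-3n**3 - 18n**2 - 33n - 18)/(n**2 - 3n + 2)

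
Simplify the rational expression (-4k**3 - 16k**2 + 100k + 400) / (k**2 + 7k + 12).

(-4k**2 + 100)/(k + 3)

Euclidean algorithm in ℚ[k]:
  -4k**3 - 16k**2 + 100k + 400 = (-4k + 12)(k**2 + 7k + 12) + (64k + 256)
  k**2 + 7k + 12 = ((1/64)k + 3/64)(64k + 256) + (0)
Last nonzero remainder: 64k + 256. Dividing through by 64 gives the monic gcd k + 4.
Cancel k + 4 from numerator and denominator to get the reduced form.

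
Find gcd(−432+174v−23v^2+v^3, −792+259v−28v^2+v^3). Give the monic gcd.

Euclidean algorithm in ℚ[v]:
  v^3−23v^2+174v−432 = (v^3−28v^2+259v−792) + (5v^2−85v+360)
  v^3−28v^2+259v−792 = ((1/5)v−11/5)(5v^2−85v+360) + (0)
Last nonzero remainder: 5v^2−85v+360. Dividing through by 5 gives the monic gcd v^2−17v+72.

72−17v+v^2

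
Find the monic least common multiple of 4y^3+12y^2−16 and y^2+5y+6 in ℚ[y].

Euclidean algorithm in ℚ[y]:
  4y^3+12y^2−16 = (4y−8)(y^2+5y+6) + (16y+32)
  y^2+5y+6 = ((1/16)y+3/16)(16y+32) + (0)
Last nonzero remainder: 16y+32. Dividing through by 16 gives the monic gcd y+2.
Then lcm(f, g) = f·g / gcd(f, g); expanding and making the result monic gives the answer.

y^4+6y^3+9y^2−4y−12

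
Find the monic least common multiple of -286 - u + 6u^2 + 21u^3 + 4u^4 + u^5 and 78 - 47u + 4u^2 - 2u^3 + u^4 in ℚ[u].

Repeated division with remainder:
  u^5 + 4u^4 + 21u^3 + 6u^2 - u - 286 = (u + 6)(u^4 - 2u^3 + 4u^2 - 47u + 78) + (29u^3 + 29u^2 + 203u - 754)
  u^4 - 2u^3 + 4u^2 - 47u + 78 = ((1/29)u - 3/29)(29u^3 + 29u^2 + 203u - 754) + (0)
Last nonzero remainder: 29u^3 + 29u^2 + 203u - 754. Dividing through by 29 gives the monic gcd u^3 + u^2 + 7u - 26.
Then lcm(f, g) = f·g / gcd(f, g); expanding and making the result monic gives the answer.

858 - 283u - 19u^2 - 57u^3 + 9u^4 + u^5 + u^6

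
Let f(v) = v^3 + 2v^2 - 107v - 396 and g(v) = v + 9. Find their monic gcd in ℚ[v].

v + 9

Apply the Euclidean algorithm:
  v^3 + 2v^2 - 107v - 396 = (v^2 - 7v - 44)(v + 9) + (0)
The last nonzero remainder v + 9 is already monic.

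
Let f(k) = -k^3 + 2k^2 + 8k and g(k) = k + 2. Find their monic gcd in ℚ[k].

k + 2

Repeated division with remainder:
  -k^3 + 2k^2 + 8k = (-k^2 + 4k)(k + 2) + (0)
The last nonzero remainder k + 2 is already monic.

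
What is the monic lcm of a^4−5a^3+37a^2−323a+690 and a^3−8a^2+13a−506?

a^5−16a^4+92a^3−730a^2+4243a−7590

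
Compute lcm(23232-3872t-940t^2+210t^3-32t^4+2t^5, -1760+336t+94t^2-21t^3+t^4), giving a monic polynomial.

-116160+30976t+2764t^2-1520t^3+265t^4-26t^5+t^6

Repeated division with remainder:
  2t^5-32t^4+210t^3-940t^2-3872t+23232 = (2t+10)(t^4-21t^3+94t^2+336t-1760) + (232t^3-2552t^2-3712t+40832)
  t^4-21t^3+94t^2+336t-1760 = ((1/232)t-5/116)(232t^3-2552t^2-3712t+40832) + (0)
Last nonzero remainder: 232t^3-2552t^2-3712t+40832. Dividing through by 232 gives the monic gcd t^3-11t^2-16t+176.
Then lcm(f, g) = f·g / gcd(f, g); expanding and making the result monic gives the answer.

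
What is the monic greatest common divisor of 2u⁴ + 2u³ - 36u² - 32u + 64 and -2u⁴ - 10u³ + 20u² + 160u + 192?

u³ + 2u² - 16u - 32

Apply the Euclidean algorithm:
  2u⁴ + 2u³ - 36u² - 32u + 64 = (-1)(-2u⁴ - 10u³ + 20u² + 160u + 192) + (-8u³ - 16u² + 128u + 256)
  -2u⁴ - 10u³ + 20u² + 160u + 192 = ((1/4)u + 3/4)(-8u³ - 16u² + 128u + 256) + (0)
Last nonzero remainder: -8u³ - 16u² + 128u + 256. Dividing through by -8 gives the monic gcd u³ + 2u² - 16u - 32.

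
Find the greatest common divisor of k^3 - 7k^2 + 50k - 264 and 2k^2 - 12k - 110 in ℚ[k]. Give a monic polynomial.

1

Apply the Euclidean algorithm:
  k^3 - 7k^2 + 50k - 264 = ((1/2)k - 1/2)(2k^2 - 12k - 110) + (99k - 319)
  2k^2 - 12k - 110 = ((2/99)k - 50/891)(99k - 319) + (-10360/81)
  99k - 319 = (-(8019/10360)k + 25839/10360)(-10360/81) + (0)
The last nonzero remainder is the constant -10360/81, so the polynomials are coprime and gcd = 1.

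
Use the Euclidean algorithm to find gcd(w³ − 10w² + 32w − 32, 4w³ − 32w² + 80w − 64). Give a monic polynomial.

w² − 6w + 8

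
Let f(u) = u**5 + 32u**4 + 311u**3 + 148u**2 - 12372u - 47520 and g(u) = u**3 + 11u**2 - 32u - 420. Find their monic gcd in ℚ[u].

By polynomial division,
  u**5 + 32u**4 + 311u**3 + 148u**2 - 12372u - 47520 = (u**2 + 21u + 112)(u**3 + 11u**2 - 32u - 420) + (8u**2 + 32u - 480)
  u**3 + 11u**2 - 32u - 420 = ((1/8)u + 7/8)(8u**2 + 32u - 480) + (0)
Last nonzero remainder: 8u**2 + 32u - 480. Dividing through by 8 gives the monic gcd u**2 + 4u - 60.

u**2 + 4u - 60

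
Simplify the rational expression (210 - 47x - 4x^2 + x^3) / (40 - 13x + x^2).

Repeated division with remainder:
  x^3 - 4x^2 - 47x + 210 = (x + 9)(x^2 - 13x + 40) + (30x - 150)
  x^2 - 13x + 40 = ((1/30)x - 4/15)(30x - 150) + (0)
Last nonzero remainder: 30x - 150. Dividing through by 30 gives the monic gcd x - 5.
Cancel x - 5 from numerator and denominator to get the reduced form.

(-42 + x + x^2)/(-8 + x)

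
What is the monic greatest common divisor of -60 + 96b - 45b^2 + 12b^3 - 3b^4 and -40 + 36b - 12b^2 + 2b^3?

-2 + b

Euclidean algorithm in ℚ[b]:
  -3b^4 + 12b^3 - 45b^2 + 96b - 60 = (-(3/2)b - 3)(2b^3 - 12b^2 + 36b - 40) + (-27b^2 + 144b - 180)
  2b^3 - 12b^2 + 36b - 40 = (-(2/27)b + 4/81)(-27b^2 + 144b - 180) + ((140/9)b - 280/9)
  -27b^2 + 144b - 180 = (-(243/140)b + 81/14)((140/9)b - 280/9) + (0)
Last nonzero remainder: (140/9)b - 280/9. Dividing through by 140/9 gives the monic gcd b - 2.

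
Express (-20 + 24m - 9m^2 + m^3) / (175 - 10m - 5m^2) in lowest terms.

(-4 + 4m - m^2)/(35 + 5m)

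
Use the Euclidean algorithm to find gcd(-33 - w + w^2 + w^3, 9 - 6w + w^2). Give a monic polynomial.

-3 + w

Repeated division with remainder:
  w^3 + w^2 - w - 33 = (w + 7)(w^2 - 6w + 9) + (32w - 96)
  w^2 - 6w + 9 = ((1/32)w - 3/32)(32w - 96) + (0)
Last nonzero remainder: 32w - 96. Dividing through by 32 gives the monic gcd w - 3.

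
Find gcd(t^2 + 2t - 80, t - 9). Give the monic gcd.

Euclidean algorithm in ℚ[t]:
  t^2 + 2t - 80 = (t + 11)(t - 9) + (19)
  t - 9 = ((1/19)t - 9/19)(19) + (0)
The last nonzero remainder is the constant 19, so the polynomials are coprime and gcd = 1.

1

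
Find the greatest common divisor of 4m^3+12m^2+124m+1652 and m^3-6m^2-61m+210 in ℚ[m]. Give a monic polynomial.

By polynomial division,
  4m^3+12m^2+124m+1652 = (4)(m^3-6m^2-61m+210) + (36m^2+368m+812)
  m^3-6m^2-61m+210 = ((1/36)m-73/162)(36m^2+368m+812) + ((6664/81)m+46648/81)
  36m^2+368m+812 = ((729/1666)m+2349/1666)((6664/81)m+46648/81) + (0)
Last nonzero remainder: (6664/81)m+46648/81. Dividing through by 6664/81 gives the monic gcd m+7.

m+7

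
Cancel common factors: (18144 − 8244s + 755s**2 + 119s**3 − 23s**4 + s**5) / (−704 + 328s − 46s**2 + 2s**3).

Apply the Euclidean algorithm:
  s**5 − 23s**4 + 119s**3 + 755s**2 − 8244s + 18144 = ((1/2)s**2 − 45/2)(2s**3 − 46s**2 + 328s − 704) + (72s**2 − 864s + 2304)
  2s**3 − 46s**2 + 328s − 704 = ((1/36)s − 11/36)(72s**2 − 864s + 2304) + (0)
Last nonzero remainder: 72s**2 − 864s + 2304. Dividing through by 72 gives the monic gcd s**2 − 12s + 32.
Cancel s**2 − 12s + 32 from numerator and denominator to get the reduced form.

(567 − 45s − 11s**2 + s**3)/(−22 + 2s)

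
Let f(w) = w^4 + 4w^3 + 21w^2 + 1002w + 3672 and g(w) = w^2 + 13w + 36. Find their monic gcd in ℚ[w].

w^2 + 13w + 36

Euclidean algorithm in ℚ[w]:
  w^4 + 4w^3 + 21w^2 + 1002w + 3672 = (w^2 - 9w + 102)(w^2 + 13w + 36) + (0)
The last nonzero remainder w^2 + 13w + 36 is already monic.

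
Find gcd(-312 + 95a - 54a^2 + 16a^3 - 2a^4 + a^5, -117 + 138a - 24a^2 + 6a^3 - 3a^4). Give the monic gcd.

Repeated division with remainder:
  a^5 - 2a^4 + 16a^3 - 54a^2 + 95a - 312 = (-(1/3)a)(-3a^4 + 6a^3 - 24a^2 + 138a - 117) + (8a^3 - 8a^2 + 56a - 312)
  -3a^4 + 6a^3 - 24a^2 + 138a - 117 = (-(3/8)a + 3/8)(8a^3 - 8a^2 + 56a - 312) + (0)
Last nonzero remainder: 8a^3 - 8a^2 + 56a - 312. Dividing through by 8 gives the monic gcd a^3 - a^2 + 7a - 39.

-39 + 7a - a^2 + a^3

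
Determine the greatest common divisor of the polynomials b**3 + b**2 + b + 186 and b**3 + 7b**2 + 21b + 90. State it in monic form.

By polynomial division,
  b**3 + b**2 + b + 186 = (b**3 + 7b**2 + 21b + 90) + (-6b**2 - 20b + 96)
  b**3 + 7b**2 + 21b + 90 = (-(1/6)b - 11/18)(-6b**2 - 20b + 96) + ((223/9)b + 446/3)
  -6b**2 - 20b + 96 = (-(54/223)b + 144/223)((223/9)b + 446/3) + (0)
Last nonzero remainder: (223/9)b + 446/3. Dividing through by 223/9 gives the monic gcd b + 6.

b + 6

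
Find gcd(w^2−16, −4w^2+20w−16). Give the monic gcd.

w−4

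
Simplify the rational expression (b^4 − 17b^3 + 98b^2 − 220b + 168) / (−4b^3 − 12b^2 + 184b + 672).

Euclidean algorithm in ℚ[b]:
  b^4 − 17b^3 + 98b^2 − 220b + 168 = (−(1/4)b + 5)(−4b^3 − 12b^2 + 184b + 672) + (204b^2 − 972b − 3192)
  −4b^3 − 12b^2 + 184b + 672 = (−(1/51)b − 44/289)(204b^2 − 972b − 3192) + (−(7680/289)b + 53760/289)
  204b^2 − 972b − 3192 = (−(4913/640)b − 5491/320)(−(7680/289)b + 53760/289) + (0)
Last nonzero remainder: −(7680/289)b + 53760/289. Dividing through by −7680/289 gives the monic gcd b − 7.
Cancel b − 7 from numerator and denominator to get the reduced form.

(−b^3 + 10b^2 − 28b + 24)/(4b^2 + 40b + 96)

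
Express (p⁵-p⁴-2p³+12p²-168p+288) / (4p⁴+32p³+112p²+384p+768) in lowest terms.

Apply the Euclidean algorithm:
  p⁵-p⁴-2p³+12p²-168p+288 = ((1/4)p-9/4)(4p⁴+32p³+112p²+384p+768) + (42p³+168p²+504p+2016)
  4p⁴+32p³+112p²+384p+768 = ((2/21)p+8/21)(42p³+168p²+504p+2016) + (0)
Last nonzero remainder: 42p³+168p²+504p+2016. Dividing through by 42 gives the monic gcd p³+4p²+12p+48.
Cancel p³+4p²+12p+48 from numerator and denominator to get the reduced form.

(p²-5p+6)/(4p+16)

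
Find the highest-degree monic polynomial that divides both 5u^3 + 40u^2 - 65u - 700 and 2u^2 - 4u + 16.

By polynomial division,
  5u^3 + 40u^2 - 65u - 700 = ((5/2)u + 25)(2u^2 - 4u + 16) + (-5u - 1100)
  2u^2 - 4u + 16 = (-(2/5)u + 444/5)(-5u - 1100) + (97696)
  -5u - 1100 = (-(5/97696)u - 275/24424)(97696) + (0)
The last nonzero remainder is the constant 97696, so the polynomials are coprime and gcd = 1.

1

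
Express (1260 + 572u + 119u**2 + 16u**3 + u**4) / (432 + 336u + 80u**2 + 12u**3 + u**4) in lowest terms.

Repeated division with remainder:
  u**4 + 16u**3 + 119u**2 + 572u + 1260 = (u**4 + 12u**3 + 80u**2 + 336u + 432) + (4u**3 + 39u**2 + 236u + 828)
  u**4 + 12u**3 + 80u**2 + 336u + 432 = ((1/4)u + 9/16)(4u**3 + 39u**2 + 236u + 828) + (-(15/16)u**2 - (15/4)u - 135/4)
  4u**3 + 39u**2 + 236u + 828 = (-(64/15)u - 368/15)(-(15/16)u**2 - (15/4)u - 135/4) + (0)
Last nonzero remainder: -(15/16)u**2 - (15/4)u - 135/4. Dividing through by -15/16 gives the monic gcd u**2 + 4u + 36.
Cancel u**2 + 4u + 36 from numerator and denominator to get the reduced form.

(35 + 12u + u**2)/(12 + 8u + u**2)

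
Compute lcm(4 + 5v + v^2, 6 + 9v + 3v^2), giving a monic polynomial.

8 + 14v + 7v^2 + v^3

Euclidean algorithm in ℚ[v]:
  v^2 + 5v + 4 = (1/3)(3v^2 + 9v + 6) + (2v + 2)
  3v^2 + 9v + 6 = ((3/2)v + 3)(2v + 2) + (0)
Last nonzero remainder: 2v + 2. Dividing through by 2 gives the monic gcd v + 1.
Then lcm(f, g) = f·g / gcd(f, g); expanding and making the result monic gives the answer.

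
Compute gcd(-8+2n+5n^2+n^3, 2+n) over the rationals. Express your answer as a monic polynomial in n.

2+n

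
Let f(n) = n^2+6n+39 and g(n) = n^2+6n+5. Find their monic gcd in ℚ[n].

Euclidean algorithm in ℚ[n]:
  n^2+6n+39 = (n^2+6n+5) + (34)
  n^2+6n+5 = ((1/34)n^2+(3/17)n+5/34)(34) + (0)
The last nonzero remainder is the constant 34, so the polynomials are coprime and gcd = 1.

1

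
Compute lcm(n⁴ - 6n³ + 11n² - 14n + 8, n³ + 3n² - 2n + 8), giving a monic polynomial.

Repeated division with remainder:
  n⁴ - 6n³ + 11n² - 14n + 8 = (n - 9)(n³ + 3n² - 2n + 8) + (40n² - 40n + 80)
  n³ + 3n² - 2n + 8 = ((1/40)n + 1/10)(40n² - 40n + 80) + (0)
Last nonzero remainder: 40n² - 40n + 80. Dividing through by 40 gives the monic gcd n² - n + 2.
Then lcm(f, g) = f·g / gcd(f, g); expanding and making the result monic gives the answer.

n⁵ - 2n⁴ - 13n³ + 30n² - 48n + 32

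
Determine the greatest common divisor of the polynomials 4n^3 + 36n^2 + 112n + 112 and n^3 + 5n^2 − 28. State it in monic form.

n^2 + 7n + 14

Euclidean algorithm in ℚ[n]:
  4n^3 + 36n^2 + 112n + 112 = (4)(n^3 + 5n^2 − 28) + (16n^2 + 112n + 224)
  n^3 + 5n^2 − 28 = ((1/16)n − 1/8)(16n^2 + 112n + 224) + (0)
Last nonzero remainder: 16n^2 + 112n + 224. Dividing through by 16 gives the monic gcd n^2 + 7n + 14.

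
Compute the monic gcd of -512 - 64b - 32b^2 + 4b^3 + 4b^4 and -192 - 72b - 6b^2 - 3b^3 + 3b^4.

-32 + 4b - 3b^2 + b^3

Repeated division with remainder:
  4b^4 + 4b^3 - 32b^2 - 64b - 512 = (4/3)(3b^4 - 3b^3 - 6b^2 - 72b - 192) + (8b^3 - 24b^2 + 32b - 256)
  3b^4 - 3b^3 - 6b^2 - 72b - 192 = ((3/8)b + 3/4)(8b^3 - 24b^2 + 32b - 256) + (0)
Last nonzero remainder: 8b^3 - 24b^2 + 32b - 256. Dividing through by 8 gives the monic gcd b^3 - 3b^2 + 4b - 32.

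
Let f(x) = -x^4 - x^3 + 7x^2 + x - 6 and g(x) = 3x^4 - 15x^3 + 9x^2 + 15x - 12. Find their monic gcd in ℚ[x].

x^2 - 1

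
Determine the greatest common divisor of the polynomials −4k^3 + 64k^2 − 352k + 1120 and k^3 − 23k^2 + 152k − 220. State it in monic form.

Apply the Euclidean algorithm:
  −4k^3 + 64k^2 − 352k + 1120 = (−4)(k^3 − 23k^2 + 152k − 220) + (−28k^2 + 256k + 240)
  k^3 − 23k^2 + 152k − 220 = (−(1/28)k + 97/196)(−28k^2 + 256k + 240) + ((1660/49)k − 16600/49)
  −28k^2 + 256k + 240 = (−(343/415)k − 294/415)((1660/49)k − 16600/49) + (0)
Last nonzero remainder: (1660/49)k − 16600/49. Dividing through by 1660/49 gives the monic gcd k − 10.

k − 10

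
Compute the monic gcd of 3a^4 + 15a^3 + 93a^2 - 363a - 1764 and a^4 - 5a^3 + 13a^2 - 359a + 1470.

a^2 + 6a + 49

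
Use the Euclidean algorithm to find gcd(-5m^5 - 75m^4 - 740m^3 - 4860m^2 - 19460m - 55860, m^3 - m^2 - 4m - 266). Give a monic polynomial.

By polynomial division,
  -5m^5 - 75m^4 - 740m^3 - 4860m^2 - 19460m - 55860 = (-5m^2 - 80m - 840)(m^3 - m^2 - 4m - 266) + (-7350m^2 - 44100m - 279300)
  m^3 - m^2 - 4m - 266 = (-(1/7350)m + 1/1050)(-7350m^2 - 44100m - 279300) + (0)
Last nonzero remainder: -7350m^2 - 44100m - 279300. Dividing through by -7350 gives the monic gcd m^2 + 6m + 38.

m^2 + 6m + 38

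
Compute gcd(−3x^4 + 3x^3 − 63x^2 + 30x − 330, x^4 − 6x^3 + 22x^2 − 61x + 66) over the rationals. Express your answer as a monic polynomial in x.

x^2 − x + 11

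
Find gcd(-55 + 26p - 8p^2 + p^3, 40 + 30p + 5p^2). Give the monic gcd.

Euclidean algorithm in ℚ[p]:
  p^3 - 8p^2 + 26p - 55 = ((1/5)p - 14/5)(5p^2 + 30p + 40) + (102p + 57)
  5p^2 + 30p + 40 = ((5/102)p + 925/3468)(102p + 57) + (28665/1156)
  102p + 57 = ((39304/9555)p + 21964/9555)(28665/1156) + (0)
The last nonzero remainder is the constant 28665/1156, so the polynomials are coprime and gcd = 1.

1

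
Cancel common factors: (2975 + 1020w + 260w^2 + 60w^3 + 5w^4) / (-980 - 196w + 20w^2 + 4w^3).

(85 + 5w^2)/(-28 + 4w)

Repeated division with remainder:
  5w^4 + 60w^3 + 260w^2 + 1020w + 2975 = ((5/4)w + 35/4)(4w^3 + 20w^2 - 196w - 980) + (330w^2 + 3960w + 11550)
  4w^3 + 20w^2 - 196w - 980 = ((2/165)w - 14/165)(330w^2 + 3960w + 11550) + (0)
Last nonzero remainder: 330w^2 + 3960w + 11550. Dividing through by 330 gives the monic gcd w^2 + 12w + 35.
Cancel w^2 + 12w + 35 from numerator and denominator to get the reduced form.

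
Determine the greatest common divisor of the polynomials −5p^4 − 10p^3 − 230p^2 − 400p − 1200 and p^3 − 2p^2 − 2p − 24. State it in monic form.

p^2 + 2p + 6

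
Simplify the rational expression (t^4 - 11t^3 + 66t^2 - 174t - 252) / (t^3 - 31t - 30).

(t^2 - 6t + 42)/(t + 5)

Euclidean algorithm in ℚ[t]:
  t^4 - 11t^3 + 66t^2 - 174t - 252 = (t - 11)(t^3 - 31t - 30) + (97t^2 - 485t - 582)
  t^3 - 31t - 30 = ((1/97)t + 5/97)(97t^2 - 485t - 582) + (0)
Last nonzero remainder: 97t^2 - 485t - 582. Dividing through by 97 gives the monic gcd t^2 - 5t - 6.
Cancel t^2 - 5t - 6 from numerator and denominator to get the reduced form.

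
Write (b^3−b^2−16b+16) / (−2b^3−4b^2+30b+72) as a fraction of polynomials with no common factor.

(−b^2−3b+4)/(2b^2+12b+18)

Repeated division with remainder:
  b^3−b^2−16b+16 = (−1/2)(−2b^3−4b^2+30b+72) + (−3b^2−b+52)
  −2b^3−4b^2+30b+72 = ((2/3)b+10/9)(−3b^2−b+52) + (−(32/9)b+128/9)
  −3b^2−b+52 = ((27/32)b+117/32)(−(32/9)b+128/9) + (0)
Last nonzero remainder: −(32/9)b+128/9. Dividing through by −32/9 gives the monic gcd b−4.
Cancel b−4 from numerator and denominator to get the reduced form.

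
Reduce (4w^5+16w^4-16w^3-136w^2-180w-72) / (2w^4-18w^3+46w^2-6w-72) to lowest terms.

(2w^3+12w^2+22w+12)/(w^2-7w+12)

Apply the Euclidean algorithm:
  4w^5+16w^4-16w^3-136w^2-180w-72 = (2w+26)(2w^4-18w^3+46w^2-6w-72) + (360w^3-1320w^2+120w+1800)
  2w^4-18w^3+46w^2-6w-72 = ((1/180)w-4/135)(360w^3-1320w^2+120w+1800) + ((56/9)w^2-(112/9)w-56/3)
  360w^3-1320w^2+120w+1800 = ((405/7)w-675/7)((56/9)w^2-(112/9)w-56/3) + (0)
Last nonzero remainder: (56/9)w^2-(112/9)w-56/3. Dividing through by 56/9 gives the monic gcd w^2-2w-3.
Cancel w^2-2w-3 from numerator and denominator to get the reduced form.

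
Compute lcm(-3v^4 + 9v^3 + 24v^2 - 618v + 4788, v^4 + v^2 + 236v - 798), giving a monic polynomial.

v^5 - 6v^4 + v^3 + 230v^2 - 2214v + 4788

By polynomial division,
  -3v^4 + 9v^3 + 24v^2 - 618v + 4788 = (-3)(v^4 + v^2 + 236v - 798) + (9v^3 + 27v^2 + 90v + 2394)
  v^4 + v^2 + 236v - 798 = ((1/9)v - 1/3)(9v^3 + 27v^2 + 90v + 2394) + (0)
Last nonzero remainder: 9v^3 + 27v^2 + 90v + 2394. Dividing through by 9 gives the monic gcd v^3 + 3v^2 + 10v + 266.
Then lcm(f, g) = f·g / gcd(f, g); expanding and making the result monic gives the answer.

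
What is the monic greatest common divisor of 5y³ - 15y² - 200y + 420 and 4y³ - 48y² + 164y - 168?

y² - 9y + 14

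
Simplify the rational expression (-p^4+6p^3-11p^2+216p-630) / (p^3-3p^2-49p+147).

(-p^2-4p-30)/(p+7)

By polynomial division,
  -p^4+6p^3-11p^2+216p-630 = (-p+3)(p^3-3p^2-49p+147) + (-51p^2+510p-1071)
  p^3-3p^2-49p+147 = (-(1/51)p-7/51)(-51p^2+510p-1071) + (0)
Last nonzero remainder: -51p^2+510p-1071. Dividing through by -51 gives the monic gcd p^2-10p+21.
Cancel p^2-10p+21 from numerator and denominator to get the reduced form.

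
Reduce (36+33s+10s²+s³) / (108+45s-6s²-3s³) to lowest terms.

By polynomial division,
  s³+10s²+33s+36 = (-1/3)(-3s³-6s²+45s+108) + (8s²+48s+72)
  -3s³-6s²+45s+108 = (-(3/8)s+3/2)(8s²+48s+72) + (0)
Last nonzero remainder: 8s²+48s+72. Dividing through by 8 gives the monic gcd s²+6s+9.
Cancel s²+6s+9 from numerator and denominator to get the reduced form.

(-4-s)/(-12+3s)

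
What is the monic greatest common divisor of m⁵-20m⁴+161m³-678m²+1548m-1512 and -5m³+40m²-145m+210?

By polynomial division,
  m⁵-20m⁴+161m³-678m²+1548m-1512 = (-(1/5)m²+(12/5)m-36/5)(-5m³+40m²-145m+210) + (0)
Last nonzero remainder: -5m³+40m²-145m+210. Dividing through by -5 gives the monic gcd m³-8m²+29m-42.

m³-8m²+29m-42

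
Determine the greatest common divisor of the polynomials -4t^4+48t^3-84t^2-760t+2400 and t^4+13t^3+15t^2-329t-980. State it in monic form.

t^2-t-20

Euclidean algorithm in ℚ[t]:
  -4t^4+48t^3-84t^2-760t+2400 = (-4)(t^4+13t^3+15t^2-329t-980) + (100t^3-24t^2-2076t-1520)
  t^4+13t^3+15t^2-329t-980 = ((1/100)t+331/2500)(100t^3-24t^2-2076t-1520) + ((24336/625)t^2-(24336/625)t-97344/125)
  100t^3-24t^2-2076t-1520 = ((15625/6084)t+11875/6084)((24336/625)t^2-(24336/625)t-97344/125) + (0)
Last nonzero remainder: (24336/625)t^2-(24336/625)t-97344/125. Dividing through by 24336/625 gives the monic gcd t^2-t-20.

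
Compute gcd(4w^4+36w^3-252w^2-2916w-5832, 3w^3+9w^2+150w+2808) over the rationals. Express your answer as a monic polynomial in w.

Euclidean algorithm in ℚ[w]:
  4w^4+36w^3-252w^2-2916w-5832 = ((4/3)w+8)(3w^3+9w^2+150w+2808) + (-524w^2-7860w-28296)
  3w^3+9w^2+150w+2808 = (-(3/524)w+9/131)(-524w^2-7860w-28296) + (528w+4752)
  -524w^2-7860w-28296 = (-(131/132)w-131/22)(528w+4752) + (0)
Last nonzero remainder: 528w+4752. Dividing through by 528 gives the monic gcd w+9.

w+9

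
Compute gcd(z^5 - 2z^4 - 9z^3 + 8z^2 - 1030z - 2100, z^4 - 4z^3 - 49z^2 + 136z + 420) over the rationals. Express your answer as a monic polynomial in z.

z^2 - 5z - 14

Repeated division with remainder:
  z^5 - 2z^4 - 9z^3 + 8z^2 - 1030z - 2100 = (z + 2)(z^4 - 4z^3 - 49z^2 + 136z + 420) + (48z^3 - 30z^2 - 1722z - 2940)
  z^4 - 4z^3 - 49z^2 + 136z + 420 = ((1/48)z - 9/128)(48z^3 - 30z^2 - 1722z - 2940) + (-(975/64)z^2 + (4875/64)z + 6825/32)
  48z^3 - 30z^2 - 1722z - 2940 = (-(1024/325)z - 896/65)(-(975/64)z^2 + (4875/64)z + 6825/32) + (0)
Last nonzero remainder: -(975/64)z^2 + (4875/64)z + 6825/32. Dividing through by -975/64 gives the monic gcd z^2 - 5z - 14.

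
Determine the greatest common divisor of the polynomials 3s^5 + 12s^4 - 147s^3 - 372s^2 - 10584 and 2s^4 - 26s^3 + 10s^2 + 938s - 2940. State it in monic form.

s^2 - s - 42

Repeated division with remainder:
  3s^5 + 12s^4 - 147s^3 - 372s^2 - 10584 = ((3/2)s + 51/2)(2s^4 - 26s^3 + 10s^2 + 938s - 2940) + (501s^3 - 2034s^2 - 19509s + 64386)
  2s^4 - 26s^3 + 10s^2 + 938s - 2940 = ((2/501)s - 2986/83667)(501s^3 - 2034s^2 - 19509s + 64386) + ((426384/27889)s^2 - (426384/27889)s - 17908128/27889)
  501s^3 - 2034s^2 - 19509s + 64386 = ((4657463/142128)s - 2035897/20304)((426384/27889)s^2 - (426384/27889)s - 17908128/27889) + (0)
Last nonzero remainder: (426384/27889)s^2 - (426384/27889)s - 17908128/27889. Dividing through by 426384/27889 gives the monic gcd s^2 - s - 42.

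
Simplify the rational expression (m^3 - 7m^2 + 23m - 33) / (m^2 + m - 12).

(m^2 - 4m + 11)/(m + 4)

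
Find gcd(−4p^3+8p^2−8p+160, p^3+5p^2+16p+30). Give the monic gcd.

p^2+2p+10

Euclidean algorithm in ℚ[p]:
  −4p^3+8p^2−8p+160 = (−4)(p^3+5p^2+16p+30) + (28p^2+56p+280)
  p^3+5p^2+16p+30 = ((1/28)p+3/28)(28p^2+56p+280) + (0)
Last nonzero remainder: 28p^2+56p+280. Dividing through by 28 gives the monic gcd p^2+2p+10.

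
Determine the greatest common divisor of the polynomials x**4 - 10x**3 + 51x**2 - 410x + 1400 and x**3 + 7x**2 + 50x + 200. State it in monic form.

x**2 + 2x + 40

Apply the Euclidean algorithm:
  x**4 - 10x**3 + 51x**2 - 410x + 1400 = (x - 17)(x**3 + 7x**2 + 50x + 200) + (120x**2 + 240x + 4800)
  x**3 + 7x**2 + 50x + 200 = ((1/120)x + 1/24)(120x**2 + 240x + 4800) + (0)
Last nonzero remainder: 120x**2 + 240x + 4800. Dividing through by 120 gives the monic gcd x**2 + 2x + 40.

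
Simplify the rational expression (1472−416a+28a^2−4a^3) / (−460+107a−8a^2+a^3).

(16−4a)/(−5+a)

Repeated division with remainder:
  −4a^3+28a^2−416a+1472 = (−4)(a^3−8a^2+107a−460) + (−4a^2+12a−368)
  a^3−8a^2+107a−460 = (−(1/4)a+5/4)(−4a^2+12a−368) + (0)
Last nonzero remainder: −4a^2+12a−368. Dividing through by −4 gives the monic gcd a^2−3a+92.
Cancel a^2−3a+92 from numerator and denominator to get the reduced form.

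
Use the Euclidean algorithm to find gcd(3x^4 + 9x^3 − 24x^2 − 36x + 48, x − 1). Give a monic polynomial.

x − 1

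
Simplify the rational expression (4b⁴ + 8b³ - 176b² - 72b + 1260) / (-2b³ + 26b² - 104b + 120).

(-2b³ - 14b² + 18b + 126)/(b² - 8b + 12)

Apply the Euclidean algorithm:
  4b⁴ + 8b³ - 176b² - 72b + 1260 = (-2b - 30)(-2b³ + 26b² - 104b + 120) + (396b² - 2952b + 4860)
  -2b³ + 26b² - 104b + 120 = (-(1/198)b + 61/2178)(396b² - 2952b + 4860) + ((390/121)b - 1950/121)
  396b² - 2952b + 4860 = ((7986/65)b - 19602/65)((390/121)b - 1950/121) + (0)
Last nonzero remainder: (390/121)b - 1950/121. Dividing through by 390/121 gives the monic gcd b - 5.
Cancel b - 5 from numerator and denominator to get the reduced form.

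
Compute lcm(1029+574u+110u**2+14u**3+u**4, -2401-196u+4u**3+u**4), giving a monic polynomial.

-7203-2989u-196u**2+12u**3+7u**4+u**5

Apply the Euclidean algorithm:
  u**4+14u**3+110u**2+574u+1029 = (u**4+4u**3-196u-2401) + (10u**3+110u**2+770u+3430)
  u**4+4u**3-196u-2401 = ((1/10)u-7/10)(10u**3+110u**2+770u+3430) + (0)
Last nonzero remainder: 10u**3+110u**2+770u+3430. Dividing through by 10 gives the monic gcd u**3+11u**2+77u+343.
Then lcm(f, g) = f·g / gcd(f, g); expanding and making the result monic gives the answer.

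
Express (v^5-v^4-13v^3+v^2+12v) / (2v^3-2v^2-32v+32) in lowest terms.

(v^3+4v^2+3v)/(2v+8)

Euclidean algorithm in ℚ[v]:
  v^5-v^4-13v^3+v^2+12v = ((1/2)v^2+3/2)(2v^3-2v^2-32v+32) + (-12v^2+60v-48)
  2v^3-2v^2-32v+32 = (-(1/6)v-2/3)(-12v^2+60v-48) + (0)
Last nonzero remainder: -12v^2+60v-48. Dividing through by -12 gives the monic gcd v^2-5v+4.
Cancel v^2-5v+4 from numerator and denominator to get the reduced form.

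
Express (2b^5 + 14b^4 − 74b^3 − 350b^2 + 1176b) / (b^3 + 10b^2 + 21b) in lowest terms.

(2b^3 − 74b + 168)/(b + 3)

By polynomial division,
  2b^5 + 14b^4 − 74b^3 − 350b^2 + 1176b = (2b^2 − 6b − 56)(b^3 + 10b^2 + 21b) + (336b^2 + 2352b)
  b^3 + 10b^2 + 21b = ((1/336)b + 1/112)(336b^2 + 2352b) + (0)
Last nonzero remainder: 336b^2 + 2352b. Dividing through by 336 gives the monic gcd b^2 + 7b.
Cancel b^2 + 7b from numerator and denominator to get the reduced form.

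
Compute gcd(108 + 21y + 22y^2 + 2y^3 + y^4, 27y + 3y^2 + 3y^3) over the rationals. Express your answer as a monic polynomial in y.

9 + y + y^2

Apply the Euclidean algorithm:
  y^4 + 2y^3 + 22y^2 + 21y + 108 = ((1/3)y + 1/3)(3y^3 + 3y^2 + 27y) + (12y^2 + 12y + 108)
  3y^3 + 3y^2 + 27y = ((1/4)y)(12y^2 + 12y + 108) + (0)
Last nonzero remainder: 12y^2 + 12y + 108. Dividing through by 12 gives the monic gcd y^2 + y + 9.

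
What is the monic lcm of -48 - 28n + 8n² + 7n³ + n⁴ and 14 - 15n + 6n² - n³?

-336 - 4n + 120n² - 11n³ - 13n⁴ + 3n⁵ + n⁶

Euclidean algorithm in ℚ[n]:
  n⁴ + 7n³ + 8n² - 28n - 48 = (-n - 13)(-n³ + 6n² - 15n + 14) + (71n² - 209n + 134)
  -n³ + 6n² - 15n + 14 = (-(1/71)n + 217/5041)(71n² - 209n + 134) + (-(20748/5041)n + 41496/5041)
  71n² - 209n + 134 = (-(357911/20748)n + 337747/20748)(-(20748/5041)n + 41496/5041) + (0)
Last nonzero remainder: -(20748/5041)n + 41496/5041. Dividing through by -20748/5041 gives the monic gcd n - 2.
Then lcm(f, g) = f·g / gcd(f, g); expanding and making the result monic gives the answer.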